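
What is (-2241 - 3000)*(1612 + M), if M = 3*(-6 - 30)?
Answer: -7882464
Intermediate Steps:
M = -108 (M = 3*(-36) = -108)
(-2241 - 3000)*(1612 + M) = (-2241 - 3000)*(1612 - 108) = -5241*1504 = -7882464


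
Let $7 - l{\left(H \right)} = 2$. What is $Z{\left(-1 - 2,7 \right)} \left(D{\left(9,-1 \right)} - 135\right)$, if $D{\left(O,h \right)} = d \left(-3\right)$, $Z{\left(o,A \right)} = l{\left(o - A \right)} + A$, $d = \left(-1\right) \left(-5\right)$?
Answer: $-1800$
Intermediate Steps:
$d = 5$
$l{\left(H \right)} = 5$ ($l{\left(H \right)} = 7 - 2 = 5$)
$Z{\left(o,A \right)} = 5 + A$
$D{\left(O,h \right)} = -15$ ($D{\left(O,h \right)} = 5 \left(-3\right) = -15$)
$Z{\left(-1 - 2,7 \right)} \left(D{\left(9,-1 \right)} - 135\right) = \left(5 + 7\right) \left(-15 - 135\right) = 12 \left(-150\right) = -1800$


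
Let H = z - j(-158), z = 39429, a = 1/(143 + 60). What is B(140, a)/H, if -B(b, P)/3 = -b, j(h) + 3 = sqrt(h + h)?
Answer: 828072/77744147 + 42*I*sqrt(79)/77744147 ≈ 0.010651 + 4.8017e-6*I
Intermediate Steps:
a = 1/203 ≈ 0.0049261
j(h) = -3 + sqrt(2)*sqrt(h) (j(h) = -3 + sqrt(h + h) = -3 + sqrt(2*h) = -3 + sqrt(2)*sqrt(h))
B(b, P) = 3*b (B(b, P) = -(-3)*b = 3*b)
H = 39432 - 2*I*sqrt(79) (H = 39429 - (-3 + sqrt(2)*sqrt(-158)) = 39429 - (-3 + sqrt(2)*(I*sqrt(158))) = 39429 - (-3 + 2*I*sqrt(79)) = 39429 + (3 - 2*I*sqrt(79)) = 39432 - 2*I*sqrt(79) ≈ 39432.0 - 17.776*I)
B(140, a)/H = (3*140)/(39432 - 2*I*sqrt(79)) = 420/(39432 - 2*I*sqrt(79))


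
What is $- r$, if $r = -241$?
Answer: $241$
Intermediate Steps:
$- r = \left(-1\right) \left(-241\right) = 241$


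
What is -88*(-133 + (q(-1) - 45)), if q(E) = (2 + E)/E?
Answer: 15752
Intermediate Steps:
q(E) = (2 + E)/E
-88*(-133 + (q(-1) - 45)) = -88*(-133 + ((2 - 1)/(-1) - 45)) = -88*(-133 + (-1*1 - 45)) = -88*(-133 + (-1 - 45)) = -88*(-133 - 46) = -88*(-179) = 15752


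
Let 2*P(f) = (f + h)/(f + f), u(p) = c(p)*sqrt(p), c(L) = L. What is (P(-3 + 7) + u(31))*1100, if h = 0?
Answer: 275 + 34100*sqrt(31) ≈ 1.9014e+5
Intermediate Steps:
u(p) = p**(3/2) (u(p) = p*sqrt(p) = p**(3/2))
P(f) = 1/4 (P(f) = ((f + 0)/(f + f))/2 = (f/((2*f)))/2 = (f*(1/(2*f)))/2 = (1/2)*(1/2) = 1/4)
(P(-3 + 7) + u(31))*1100 = (1/4 + 31**(3/2))*1100 = (1/4 + 31*sqrt(31))*1100 = 275 + 34100*sqrt(31)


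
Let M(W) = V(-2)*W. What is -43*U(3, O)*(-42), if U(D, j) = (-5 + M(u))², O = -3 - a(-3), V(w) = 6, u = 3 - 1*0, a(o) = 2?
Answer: 305214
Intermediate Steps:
u = 3 (u = 3 + 0 = 3)
O = -5 (O = -3 - 1*2 = -3 - 2 = -5)
M(W) = 6*W
U(D, j) = 169 (U(D, j) = (-5 + 6*3)² = (-5 + 18)² = 13² = 169)
-43*U(3, O)*(-42) = -43*169*(-42) = -7267*(-42) = 305214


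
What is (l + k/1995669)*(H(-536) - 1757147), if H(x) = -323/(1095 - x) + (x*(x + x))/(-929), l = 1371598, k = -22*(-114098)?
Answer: -1041473860595372299743728/431976524733 ≈ -2.4109e+12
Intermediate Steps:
k = 2510156
H(x) = -323/(1095 - x) - 2*x**2/929 (H(x) = -323/(1095 - x) + (x*(2*x))*(-1/929) = -323/(1095 - x) + (2*x**2)*(-1/929) = -323/(1095 - x) - 2*x**2/929)
(l + k/1995669)*(H(-536) - 1757147) = (1371598 + 2510156/1995669)*((300067 - 2*(-536)**3 + 2190*(-536)**2)/(929*(-1095 - 536)) - 1757147) = (1371598 + 2510156*(1/1995669))*((1/929)*(300067 - 2*(-153990656) + 2190*287296)/(-1631) - 1757147) = (1371598 + 2510156/1995669)*((1/929)*(-1/1631)*(300067 + 307981312 + 629178240) - 1757147) = 2737258119218*((1/929)*(-1/1631)*937459619 - 1757147)/1995669 = 2737258119218*(-937459619/1515199 - 1757147)/1995669 = (2737258119218/1995669)*(-2663364836872/1515199) = -1041473860595372299743728/431976524733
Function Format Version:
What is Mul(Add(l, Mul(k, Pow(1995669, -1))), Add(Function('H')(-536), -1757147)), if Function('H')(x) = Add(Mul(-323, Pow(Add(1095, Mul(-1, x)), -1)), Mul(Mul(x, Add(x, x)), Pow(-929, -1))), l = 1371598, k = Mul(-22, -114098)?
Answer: Rational(-1041473860595372299743728, 431976524733) ≈ -2.4109e+12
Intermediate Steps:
k = 2510156
Function('H')(x) = Add(Mul(-323, Pow(Add(1095, Mul(-1, x)), -1)), Mul(Rational(-2, 929), Pow(x, 2))) (Function('H')(x) = Add(Mul(-323, Pow(Add(1095, Mul(-1, x)), -1)), Mul(Mul(x, Mul(2, x)), Rational(-1, 929))) = Add(Mul(-323, Pow(Add(1095, Mul(-1, x)), -1)), Mul(Mul(2, Pow(x, 2)), Rational(-1, 929))) = Add(Mul(-323, Pow(Add(1095, Mul(-1, x)), -1)), Mul(Rational(-2, 929), Pow(x, 2))))
Mul(Add(l, Mul(k, Pow(1995669, -1))), Add(Function('H')(-536), -1757147)) = Mul(Add(1371598, Mul(2510156, Pow(1995669, -1))), Add(Mul(Rational(1, 929), Pow(Add(-1095, -536), -1), Add(300067, Mul(-2, Pow(-536, 3)), Mul(2190, Pow(-536, 2)))), -1757147)) = Mul(Add(1371598, Mul(2510156, Rational(1, 1995669))), Add(Mul(Rational(1, 929), Pow(-1631, -1), Add(300067, Mul(-2, -153990656), Mul(2190, 287296))), -1757147)) = Mul(Add(1371598, Rational(2510156, 1995669)), Add(Mul(Rational(1, 929), Rational(-1, 1631), Add(300067, 307981312, 629178240)), -1757147)) = Mul(Rational(2737258119218, 1995669), Add(Mul(Rational(1, 929), Rational(-1, 1631), 937459619), -1757147)) = Mul(Rational(2737258119218, 1995669), Add(Rational(-937459619, 1515199), -1757147)) = Mul(Rational(2737258119218, 1995669), Rational(-2663364836872, 1515199)) = Rational(-1041473860595372299743728, 431976524733)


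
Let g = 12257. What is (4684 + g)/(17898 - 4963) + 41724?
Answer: 539716881/12935 ≈ 41725.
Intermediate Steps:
(4684 + g)/(17898 - 4963) + 41724 = (4684 + 12257)/(17898 - 4963) + 41724 = 16941/12935 + 41724 = 539716881/12935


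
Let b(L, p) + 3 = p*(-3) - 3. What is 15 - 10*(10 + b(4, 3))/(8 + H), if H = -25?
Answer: 205/17 ≈ 12.059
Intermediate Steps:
b(L, p) = -6 - 3*p (b(L, p) = -3 + (p*(-3) - 3) = -3 + (-3*p - 3) = -3 + (-3 - 3*p) = -6 - 3*p)
15 - 10*(10 + b(4, 3))/(8 + H) = 15 - 10*(10 + (-6 - 3*3))/(8 - 25) = 15 - 10*(10 + (-6 - 9))/(-17) = 15 - 10*(10 - 15)*(-1)/17 = 15 - (-50)*(-1)/17 = 15 - 10*5/17 = 15 - 50/17 = 205/17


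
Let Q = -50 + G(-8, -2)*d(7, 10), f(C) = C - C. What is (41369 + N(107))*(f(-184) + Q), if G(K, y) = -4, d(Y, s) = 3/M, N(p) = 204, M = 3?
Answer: -2244942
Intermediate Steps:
d(Y, s) = 1 (d(Y, s) = 3/3 = 3*(⅓) = 1)
f(C) = 0
Q = -54 (Q = -50 - 4*1 = -50 - 4 = -54)
(41369 + N(107))*(f(-184) + Q) = (41369 + 204)*(0 - 54) = 41573*(-54) = -2244942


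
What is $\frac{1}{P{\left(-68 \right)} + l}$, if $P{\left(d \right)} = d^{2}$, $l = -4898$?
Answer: $- \frac{1}{274} \approx -0.0036496$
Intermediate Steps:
$\frac{1}{P{\left(-68 \right)} + l} = \frac{1}{\left(-68\right)^{2} - 4898} = \frac{1}{4624 - 4898} = \frac{1}{-274} = - \frac{1}{274}$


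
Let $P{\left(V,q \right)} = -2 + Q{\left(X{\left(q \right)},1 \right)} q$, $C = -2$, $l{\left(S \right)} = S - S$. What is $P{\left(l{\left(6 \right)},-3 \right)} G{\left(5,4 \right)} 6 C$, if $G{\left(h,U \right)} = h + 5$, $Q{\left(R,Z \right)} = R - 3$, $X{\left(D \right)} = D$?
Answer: $-1920$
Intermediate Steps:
$l{\left(S \right)} = 0$
$Q{\left(R,Z \right)} = -3 + R$
$G{\left(h,U \right)} = 5 + h$
$P{\left(V,q \right)} = -2 + q \left(-3 + q\right)$ ($P{\left(V,q \right)} = -2 + \left(-3 + q\right) q = -2 + q \left(-3 + q\right)$)
$P{\left(l{\left(6 \right)},-3 \right)} G{\left(5,4 \right)} 6 C = \left(-2 - 3 \left(-3 - 3\right)\right) \left(5 + 5\right) 6 \left(-2\right) = \left(-2 - -18\right) 10 \left(-12\right) = \left(-2 + 18\right) 10 \left(-12\right) = 16 \cdot 10 \left(-12\right) = 160 \left(-12\right) = -1920$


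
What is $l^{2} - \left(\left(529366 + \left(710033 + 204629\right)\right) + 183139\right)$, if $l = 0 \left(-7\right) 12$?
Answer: $-1627167$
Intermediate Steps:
$l = 0$ ($l = 0 \cdot 12 = 0$)
$l^{2} - \left(\left(529366 + \left(710033 + 204629\right)\right) + 183139\right) = 0^{2} - \left(\left(529366 + \left(710033 + 204629\right)\right) + 183139\right) = 0 - \left(\left(529366 + 914662\right) + 183139\right) = 0 - \left(1444028 + 183139\right) = 0 - 1627167 = -1627167$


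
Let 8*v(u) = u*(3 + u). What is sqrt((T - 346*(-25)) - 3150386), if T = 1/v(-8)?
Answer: I*sqrt(78543395)/5 ≈ 1772.5*I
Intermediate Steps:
v(u) = u*(3 + u)/8 (v(u) = (u*(3 + u))/8 = u*(3 + u)/8)
T = 1/5 (T = 1/((1/8)*(-8)*(3 - 8)) = 1/((1/8)*(-8)*(-5)) = 1/5 ≈ 0.20000)
sqrt((T - 346*(-25)) - 3150386) = sqrt((1/5 - 346*(-25)) - 3150386) = sqrt((1/5 + 8650) - 3150386) = sqrt(43251/5 - 3150386) = sqrt(-15708679/5) = I*sqrt(78543395)/5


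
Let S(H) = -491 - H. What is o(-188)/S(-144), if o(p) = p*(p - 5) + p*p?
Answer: -71628/347 ≈ -206.42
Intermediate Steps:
o(p) = p² + p*(-5 + p) (o(p) = p*(-5 + p) + p² = p² + p*(-5 + p))
o(-188)/S(-144) = (-188*(-5 + 2*(-188)))/(-491 - 1*(-144)) = (-188*(-5 - 376))/(-491 + 144) = -188*(-381)/(-347) = 71628*(-1/347) = -71628/347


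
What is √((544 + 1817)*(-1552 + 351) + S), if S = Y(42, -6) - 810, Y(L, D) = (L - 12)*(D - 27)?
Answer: I*√2837361 ≈ 1684.4*I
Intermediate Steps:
Y(L, D) = (-27 + D)*(-12 + L) (Y(L, D) = (-12 + L)*(-27 + D) = (-27 + D)*(-12 + L))
S = -1800 (S = (324 - 27*42 - 12*(-6) - 6*42) - 810 = (324 - 1134 + 72 - 252) - 810 = -990 - 810 = -1800)
√((544 + 1817)*(-1552 + 351) + S) = √((544 + 1817)*(-1552 + 351) - 1800) = √(2361*(-1201) - 1800) = √(-2835561 - 1800) = √(-2837361) = I*√2837361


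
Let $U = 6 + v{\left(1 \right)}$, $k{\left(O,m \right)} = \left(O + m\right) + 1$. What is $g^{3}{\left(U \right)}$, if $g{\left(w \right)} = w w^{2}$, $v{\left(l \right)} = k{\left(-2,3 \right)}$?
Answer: $134217728$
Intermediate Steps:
$k{\left(O,m \right)} = 1 + O + m$
$v{\left(l \right)} = 2$ ($v{\left(l \right)} = 1 - 2 + 3 = 2$)
$U = 8$ ($U = 6 + 2 = 8$)
$g{\left(w \right)} = w^{3}$
$g^{3}{\left(U \right)} = \left(8^{3}\right)^{3} = 512^{3} = 134217728$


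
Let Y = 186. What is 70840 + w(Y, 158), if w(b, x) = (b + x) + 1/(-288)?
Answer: 20500991/288 ≈ 71184.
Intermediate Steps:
w(b, x) = -1/288 + b + x (w(b, x) = (b + x) - 1/288 = -1/288 + b + x)
70840 + w(Y, 158) = 70840 + (-1/288 + 186 + 158) = 70840 + 99071/288 = 20500991/288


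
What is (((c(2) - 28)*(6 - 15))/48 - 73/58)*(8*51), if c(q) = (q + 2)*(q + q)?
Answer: 11730/29 ≈ 404.48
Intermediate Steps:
c(q) = 2*q*(2 + q) (c(q) = (2 + q)*(2*q) = 2*q*(2 + q))
(((c(2) - 28)*(6 - 15))/48 - 73/58)*(8*51) = (((2*2*(2 + 2) - 28)*(6 - 15))/48 - 73/58)*(8*51) = (((2*2*4 - 28)*(-9))*(1/48) - 73*1/58)*408 = (((16 - 28)*(-9))*(1/48) - 73/58)*408 = (-12*(-9)*(1/48) - 73/58)*408 = (108*(1/48) - 73/58)*408 = (9/4 - 73/58)*408 = (115/116)*408 = 11730/29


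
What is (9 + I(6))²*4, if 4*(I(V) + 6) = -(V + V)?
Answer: 0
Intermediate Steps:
I(V) = -6 - V/2 (I(V) = -6 + (-(V + V))/4 = -6 + (-2*V)/4 = -6 - V/2)
(9 + I(6))²*4 = (9 + (-6 - ½*6))²*4 = (9 + (-6 - 3))²*4 = (9 - 9)²*4 = 0²*4 = 0*4 = 0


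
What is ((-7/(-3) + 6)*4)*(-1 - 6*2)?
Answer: -1300/3 ≈ -433.33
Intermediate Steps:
((-7/(-3) + 6)*4)*(-1 - 6*2) = ((-7*(-⅓) + 6)*4)*(-1 - 12) = ((7/3 + 6)*4)*(-13) = ((25/3)*4)*(-13) = (100/3)*(-13) = -1300/3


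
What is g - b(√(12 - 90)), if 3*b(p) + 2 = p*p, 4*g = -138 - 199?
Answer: -691/12 ≈ -57.583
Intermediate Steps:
g = -337/4 (g = (-138 - 199)/4 = (¼)*(-337) = -337/4 ≈ -84.250)
b(p) = -⅔ + p²/3 (b(p) = -⅔ + (p*p)/3 = -⅔ + p²/3)
g - b(√(12 - 90)) = -337/4 - (-⅔ + (√(12 - 90))²/3) = -337/4 - (-⅔ + (√(-78))²/3) = -337/4 - (-⅔ + (I*√78)²/3) = -337/4 - (-⅔ + (⅓)*(-78)) = -337/4 - (-⅔ - 26) = -337/4 - 1*(-80/3) = -337/4 + 80/3 = -691/12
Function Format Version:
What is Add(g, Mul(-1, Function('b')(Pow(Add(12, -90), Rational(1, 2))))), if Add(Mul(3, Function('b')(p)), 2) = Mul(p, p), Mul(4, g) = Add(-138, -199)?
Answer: Rational(-691, 12) ≈ -57.583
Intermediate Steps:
g = Rational(-337, 4) (g = Mul(Rational(1, 4), Add(-138, -199)) = Mul(Rational(1, 4), -337) = Rational(-337, 4) ≈ -84.250)
Function('b')(p) = Add(Rational(-2, 3), Mul(Rational(1, 3), Pow(p, 2))) (Function('b')(p) = Add(Rational(-2, 3), Mul(Rational(1, 3), Mul(p, p))) = Add(Rational(-2, 3), Mul(Rational(1, 3), Pow(p, 2))))
Add(g, Mul(-1, Function('b')(Pow(Add(12, -90), Rational(1, 2))))) = Add(Rational(-337, 4), Mul(-1, Add(Rational(-2, 3), Mul(Rational(1, 3), Pow(Pow(Add(12, -90), Rational(1, 2)), 2))))) = Add(Rational(-337, 4), Mul(-1, Add(Rational(-2, 3), Mul(Rational(1, 3), Pow(Pow(-78, Rational(1, 2)), 2))))) = Add(Rational(-337, 4), Mul(-1, Add(Rational(-2, 3), Mul(Rational(1, 3), Pow(Mul(I, Pow(78, Rational(1, 2))), 2))))) = Add(Rational(-337, 4), Mul(-1, Add(Rational(-2, 3), Mul(Rational(1, 3), -78)))) = Add(Rational(-337, 4), Mul(-1, Add(Rational(-2, 3), -26))) = Add(Rational(-337, 4), Mul(-1, Rational(-80, 3))) = Add(Rational(-337, 4), Rational(80, 3)) = Rational(-691, 12)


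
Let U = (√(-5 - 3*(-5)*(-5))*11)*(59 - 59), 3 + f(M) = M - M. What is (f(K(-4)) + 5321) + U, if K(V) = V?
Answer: 5318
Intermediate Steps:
f(M) = -3 (f(M) = -3 + (M - M) = -3 + 0 = -3)
U = 0 (U = (√(-5 + 15*(-5))*11)*0 = (√(-5 - 75)*11)*0 = (√(-80)*11)*0 = ((4*I*√5)*11)*0 = (44*I*√5)*0 = 0)
(f(K(-4)) + 5321) + U = (-3 + 5321) + 0 = 5318 + 0 = 5318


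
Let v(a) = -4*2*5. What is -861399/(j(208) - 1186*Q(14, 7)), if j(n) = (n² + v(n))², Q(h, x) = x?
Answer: -861399/1868305874 ≈ -0.00046106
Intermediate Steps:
v(a) = -40 (v(a) = -8*5 = -40)
j(n) = (-40 + n²)² (j(n) = (n² - 40)² = (-40 + n²)²)
-861399/(j(208) - 1186*Q(14, 7)) = -861399/((-40 + 208²)² - 1186*7) = -861399/((-40 + 43264)² - 8302) = -861399/(43224² - 8302) = -861399/(1868314176 - 8302) = -861399/1868305874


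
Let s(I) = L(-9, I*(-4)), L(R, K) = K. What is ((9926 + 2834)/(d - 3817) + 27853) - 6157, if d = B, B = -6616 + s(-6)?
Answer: 225820904/10409 ≈ 21695.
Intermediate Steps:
s(I) = -4*I (s(I) = I*(-4) = -4*I)
B = -6592 (B = -6616 - 4*(-6) = -6616 + 24 = -6592)
d = -6592
((9926 + 2834)/(d - 3817) + 27853) - 6157 = ((9926 + 2834)/(-6592 - 3817) + 27853) - 6157 = (12760/(-10409) + 27853) - 6157 = (12760*(-1/10409) + 27853) - 6157 = (-12760/10409 + 27853) - 6157 = 289909117/10409 - 6157 = 225820904/10409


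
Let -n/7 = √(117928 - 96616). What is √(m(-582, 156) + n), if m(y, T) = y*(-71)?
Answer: √(41322 - 168*√37) ≈ 200.75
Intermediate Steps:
m(y, T) = -71*y
n = -168*√37 (n = -7*√(117928 - 96616) = -168*√37 ≈ -1021.9)
√(m(-582, 156) + n) = √(-71*(-582) - 168*√37) = √(41322 - 168*√37)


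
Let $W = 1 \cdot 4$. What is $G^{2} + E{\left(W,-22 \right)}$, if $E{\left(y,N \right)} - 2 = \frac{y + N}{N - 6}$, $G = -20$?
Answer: $\frac{5637}{14} \approx 402.64$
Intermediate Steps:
$W = 4$
$E{\left(y,N \right)} = 2 + \frac{N + y}{-6 + N}$ ($E{\left(y,N \right)} = 2 + \frac{y + N}{N - 6} = 2 + \frac{N + y}{-6 + N}$)
$G^{2} + E{\left(W,-22 \right)} = \left(-20\right)^{2} + \frac{-12 + 4 + 3 \left(-22\right)}{-6 - 22} = 400 + \frac{-12 + 4 - 66}{-28} = 400 - - \frac{37}{14} = 400 + \frac{37}{14} = \frac{5637}{14}$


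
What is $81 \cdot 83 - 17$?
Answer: $6706$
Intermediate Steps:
$81 \cdot 83 - 17 = 6723 - 17 = 6706$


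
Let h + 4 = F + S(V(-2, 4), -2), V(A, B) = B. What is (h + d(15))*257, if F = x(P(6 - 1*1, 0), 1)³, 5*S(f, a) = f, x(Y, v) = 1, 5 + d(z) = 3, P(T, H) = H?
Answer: -5397/5 ≈ -1079.4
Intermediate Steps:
d(z) = -2 (d(z) = -5 + 3 = -2)
S(f, a) = f/5
F = 1 (F = 1³ = 1)
h = -11/5 (h = -4 + (1 + (⅕)*4) = -4 + (1 + ⅘) = -4 + 9/5 = -11/5 ≈ -2.2000)
(h + d(15))*257 = (-11/5 - 2)*257 = -21/5*257 = -5397/5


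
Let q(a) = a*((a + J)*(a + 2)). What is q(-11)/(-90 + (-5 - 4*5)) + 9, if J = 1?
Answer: 405/23 ≈ 17.609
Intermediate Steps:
q(a) = a*(1 + a)*(2 + a) (q(a) = a*((a + 1)*(a + 2)) = a*((1 + a)*(2 + a)) = a*(1 + a)*(2 + a))
q(-11)/(-90 + (-5 - 4*5)) + 9 = (-11*(2 + (-11)² + 3*(-11)))/(-90 + (-5 - 4*5)) + 9 = (-11*(2 + 121 - 33))/(-90 + (-5 - 20)) + 9 = (-11*90)/(-90 - 25) + 9 = -990/(-115) + 9 = -1/115*(-990) + 9 = 198/23 + 9 = 405/23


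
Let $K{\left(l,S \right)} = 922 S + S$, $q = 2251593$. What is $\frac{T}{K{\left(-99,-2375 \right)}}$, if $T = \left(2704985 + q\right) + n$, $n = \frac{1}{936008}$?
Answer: $- \frac{37115173285}{16414772296} \approx -2.2611$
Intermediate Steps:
$n = \frac{1}{936008} \approx 1.0684 \cdot 10^{-6}$
$K{\left(l,S \right)} = 923 S$
$T = \frac{4639396660625}{936008}$ ($T = \left(2704985 + 2251593\right) + \frac{1}{936008} = 4956578 + \frac{1}{936008} = \frac{4639396660625}{936008} \approx 4.9566 \cdot 10^{6}$)
$\frac{T}{K{\left(-99,-2375 \right)}} = \frac{4639396660625}{936008 \cdot 923 \left(-2375\right)} = \frac{4639396660625}{936008 \left(-2192125\right)} = \frac{4639396660625}{936008} \left(- \frac{1}{2192125}\right) = - \frac{37115173285}{16414772296}$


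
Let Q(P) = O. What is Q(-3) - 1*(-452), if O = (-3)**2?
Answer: 461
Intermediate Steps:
O = 9
Q(P) = 9
Q(-3) - 1*(-452) = 9 - 1*(-452) = 9 + 452 = 461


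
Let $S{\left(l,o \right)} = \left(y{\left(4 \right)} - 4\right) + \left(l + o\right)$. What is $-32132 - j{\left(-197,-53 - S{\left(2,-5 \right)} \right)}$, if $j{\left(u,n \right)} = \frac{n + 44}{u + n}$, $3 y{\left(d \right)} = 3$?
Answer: $- \frac{7840211}{244} \approx -32132.0$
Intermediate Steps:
$y{\left(d \right)} = 1$ ($y{\left(d \right)} = \frac{1}{3} \cdot 3 = 1$)
$S{\left(l,o \right)} = -3 + l + o$ ($S{\left(l,o \right)} = \left(1 - 4\right) + \left(l + o\right) = -3 + \left(l + o\right) = -3 + l + o$)
$j{\left(u,n \right)} = \frac{44 + n}{n + u}$
$-32132 - j{\left(-197,-53 - S{\left(2,-5 \right)} \right)} = -32132 - \frac{44 - 47}{\left(-53 - \left(-3 + 2 - 5\right)\right) - 197} = -32132 - \frac{44 - 47}{\left(-53 - -6\right) - 197} = -32132 - \frac{44 + \left(-53 + 6\right)}{\left(-53 + 6\right) - 197} = -32132 - \frac{44 - 47}{-47 - 197} = -32132 - \frac{1}{-244} \left(-3\right) = -32132 - \left(- \frac{1}{244}\right) \left(-3\right) = -32132 - \frac{3}{244} = - \frac{7840211}{244}$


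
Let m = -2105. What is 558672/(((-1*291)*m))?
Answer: 186224/204185 ≈ 0.91204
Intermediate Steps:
558672/(((-1*291)*m)) = 558672/((-1*291*(-2105))) = 558672/((-291*(-2105))) = 558672/612555 = 558672*(1/612555) = 186224/204185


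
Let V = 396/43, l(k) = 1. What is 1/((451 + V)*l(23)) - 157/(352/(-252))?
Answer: 17794253/158312 ≈ 112.40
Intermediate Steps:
V = 396/43 (V = 396*(1/43) = 396/43 ≈ 9.2093)
1/((451 + V)*l(23)) - 157/(352/(-252)) = 1/((451 + 396/43)*1) - 157/(352/(-252)) = 1/(19789/43) - 157/(352*(-1/252)) = (43/19789)*1 - 157/(-88/63) = 43/19789 - 157*(-63/88) = 43/19789 + 9891/88 = 17794253/158312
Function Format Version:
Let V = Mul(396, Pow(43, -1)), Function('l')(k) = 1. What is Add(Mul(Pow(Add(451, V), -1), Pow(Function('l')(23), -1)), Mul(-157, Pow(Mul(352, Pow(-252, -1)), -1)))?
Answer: Rational(17794253, 158312) ≈ 112.40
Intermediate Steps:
V = Rational(396, 43) (V = Mul(396, Rational(1, 43)) = Rational(396, 43) ≈ 9.2093)
Add(Mul(Pow(Add(451, V), -1), Pow(Function('l')(23), -1)), Mul(-157, Pow(Mul(352, Pow(-252, -1)), -1))) = Add(Mul(Pow(Add(451, Rational(396, 43)), -1), Pow(1, -1)), Mul(-157, Pow(Mul(352, Pow(-252, -1)), -1))) = Add(Mul(Pow(Rational(19789, 43), -1), 1), Mul(-157, Pow(Mul(352, Rational(-1, 252)), -1))) = Add(Mul(Rational(43, 19789), 1), Mul(-157, Pow(Rational(-88, 63), -1))) = Add(Rational(43, 19789), Mul(-157, Rational(-63, 88))) = Add(Rational(43, 19789), Rational(9891, 88)) = Rational(17794253, 158312)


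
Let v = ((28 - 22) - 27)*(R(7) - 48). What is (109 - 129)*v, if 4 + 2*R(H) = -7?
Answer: -22470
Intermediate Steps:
R(H) = -11/2 (R(H) = -2 + (½)*(-7) = -2 - 7/2 = -11/2)
v = 2247/2 (v = ((28 - 22) - 27)*(-11/2 - 48) = (6 - 27)*(-107/2) = -21*(-107/2) = 2247/2 ≈ 1123.5)
(109 - 129)*v = (109 - 129)*(2247/2) = -20*2247/2 = -22470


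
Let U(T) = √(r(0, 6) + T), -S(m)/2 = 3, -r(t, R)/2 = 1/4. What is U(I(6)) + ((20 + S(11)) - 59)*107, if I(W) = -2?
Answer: -4815 + I*√10/2 ≈ -4815.0 + 1.5811*I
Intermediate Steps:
r(t, R) = -½ (r(t, R) = -2/4 = -2*¼ = -½)
S(m) = -6 (S(m) = -2*3 = -6)
U(T) = √(-½ + T)
U(I(6)) + ((20 + S(11)) - 59)*107 = √(-2 + 4*(-2))/2 + ((20 - 6) - 59)*107 = √(-2 - 8)/2 + (14 - 59)*107 = √(-10)/2 - 45*107 = (I*√10)/2 - 4815 = I*√10/2 - 4815 = -4815 + I*√10/2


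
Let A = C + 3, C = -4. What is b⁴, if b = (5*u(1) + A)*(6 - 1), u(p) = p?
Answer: 160000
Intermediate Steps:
A = -1 (A = -4 + 3 = -1)
b = 20 (b = (5*1 - 1)*(6 - 1) = (5 - 1)*5 = 4*5 = 20)
b⁴ = 20⁴ = 160000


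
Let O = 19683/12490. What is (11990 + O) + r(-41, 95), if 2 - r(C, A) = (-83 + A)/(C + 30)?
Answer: 1647947273/137390 ≈ 11995.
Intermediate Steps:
O = 19683/12490 (O = 19683*(1/12490) = 19683/12490 ≈ 1.5759)
r(C, A) = 2 - (-83 + A)/(30 + C) (r(C, A) = 2 - (-83 + A)/(C + 30) = 2 - (-83 + A)/(30 + C))
(11990 + O) + r(-41, 95) = (11990 + 19683/12490) + (143 - 1*95 + 2*(-41))/(30 - 41) = 149774783/12490 + (143 - 95 - 82)/(-11) = 149774783/12490 - 1/11*(-34) = 149774783/12490 + 34/11 = 1647947273/137390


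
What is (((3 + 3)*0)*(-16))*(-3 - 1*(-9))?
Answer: 0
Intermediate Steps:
(((3 + 3)*0)*(-16))*(-3 - 1*(-9)) = ((6*0)*(-16))*(-3 + 9) = (0*(-16))*6 = 0*6 = 0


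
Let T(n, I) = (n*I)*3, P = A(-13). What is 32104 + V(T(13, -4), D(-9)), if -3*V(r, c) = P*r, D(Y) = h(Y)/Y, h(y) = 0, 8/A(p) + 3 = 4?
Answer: 32520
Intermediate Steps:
A(p) = 8 (A(p) = 8/(-3 + 4) = 8/1 = 8*1 = 8)
P = 8
D(Y) = 0 (D(Y) = 0/Y = 0)
T(n, I) = 3*I*n (T(n, I) = (I*n)*3 = 3*I*n)
V(r, c) = -8*r/3
32104 + V(T(13, -4), D(-9)) = 32104 - 8*(-4)*13 = 32104 - 8/3*(-156) = 32104 + 416 = 32520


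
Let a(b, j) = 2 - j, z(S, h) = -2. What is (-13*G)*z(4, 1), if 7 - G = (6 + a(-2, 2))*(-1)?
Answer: 338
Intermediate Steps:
G = 13 (G = 7 - (6 + (2 - 1*2))*(-1) = 7 - (6 + (2 - 2))*(-1) = 7 - (6 + 0)*(-1) = 7 - 6*(-1) = 7 - 1*(-6) = 7 + 6 = 13)
(-13*G)*z(4, 1) = -13*13*(-2) = -169*(-2) = 338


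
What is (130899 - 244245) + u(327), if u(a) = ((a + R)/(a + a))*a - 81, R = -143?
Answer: -113335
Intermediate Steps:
u(a) = -305/2 + a/2 (u(a) = ((a - 143)/(a + a))*a - 81 = ((-143 + a)/((2*a)))*a - 81 = ((-143 + a)*(1/(2*a)))*a - 81 = ((-143 + a)/(2*a))*a - 81 = (-143/2 + a/2) - 81 = -305/2 + a/2)
(130899 - 244245) + u(327) = (130899 - 244245) + (-305/2 + (1/2)*327) = -113346 + (-305/2 + 327/2) = -113346 + 11 = -113335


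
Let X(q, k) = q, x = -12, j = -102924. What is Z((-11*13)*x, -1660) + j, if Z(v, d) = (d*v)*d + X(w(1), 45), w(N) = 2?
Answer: 4728506678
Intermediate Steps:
Z(v, d) = 2 + v*d² (Z(v, d) = (d*v)*d + 2 = v*d² + 2 = 2 + v*d²)
Z((-11*13)*x, -1660) + j = (2 + (-11*13*(-12))*(-1660)²) - 102924 = (2 - 143*(-12)*2755600) - 102924 = (2 + 1716*2755600) - 102924 = (2 + 4728609600) - 102924 = 4728609602 - 102924 = 4728506678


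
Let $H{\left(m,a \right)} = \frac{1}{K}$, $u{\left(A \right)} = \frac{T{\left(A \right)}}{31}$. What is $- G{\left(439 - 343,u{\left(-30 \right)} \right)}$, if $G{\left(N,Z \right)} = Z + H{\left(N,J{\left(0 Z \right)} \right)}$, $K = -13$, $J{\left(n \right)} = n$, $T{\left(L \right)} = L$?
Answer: $\frac{421}{403} \approx 1.0447$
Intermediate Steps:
$u{\left(A \right)} = \frac{A}{31}$
$H{\left(m,a \right)} = - \frac{1}{13}$ ($H{\left(m,a \right)} = \frac{1}{-13} = - \frac{1}{13}$)
$G{\left(N,Z \right)} = - \frac{1}{13} + Z$ ($G{\left(N,Z \right)} = Z - \frac{1}{13} = - \frac{1}{13} + Z$)
$- G{\left(439 - 343,u{\left(-30 \right)} \right)} = - (- \frac{1}{13} + \frac{1}{31} \left(-30\right)) = - (- \frac{1}{13} - \frac{30}{31}) = \left(-1\right) \left(- \frac{421}{403}\right) = \frac{421}{403}$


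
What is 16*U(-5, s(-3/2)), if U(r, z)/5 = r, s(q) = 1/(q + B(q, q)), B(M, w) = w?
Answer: -400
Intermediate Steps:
s(q) = 1/(2*q) (s(q) = 1/(q + q) = 1/(2*q))
U(r, z) = 5*r
16*U(-5, s(-3/2)) = 16*(5*(-5)) = 16*(-25) = -400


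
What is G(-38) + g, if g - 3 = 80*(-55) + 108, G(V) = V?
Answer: -4327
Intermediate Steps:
g = -4289 (g = 3 + (80*(-55) + 108) = 3 + (-4400 + 108) = 3 - 4292 = -4289)
G(-38) + g = -38 - 4289 = -4327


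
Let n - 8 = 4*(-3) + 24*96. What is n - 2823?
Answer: -523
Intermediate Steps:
n = 2300 (n = 8 + (4*(-3) + 24*96) = 8 + (-12 + 2304) = 8 + 2292 = 2300)
n - 2823 = 2300 - 2823 = -523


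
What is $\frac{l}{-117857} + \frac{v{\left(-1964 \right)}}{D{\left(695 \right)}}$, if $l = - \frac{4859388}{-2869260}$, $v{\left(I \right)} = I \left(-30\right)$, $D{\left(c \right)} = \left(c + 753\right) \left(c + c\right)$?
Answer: $\frac{41489055408123}{1417971202209230} \approx 0.029259$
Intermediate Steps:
$D{\left(c \right)} = 2 c \left(753 + c\right)$ ($D{\left(c \right)} = \left(753 + c\right) 2 c = 2 c \left(753 + c\right)$)
$v{\left(I \right)} = - 30 I$
$l = \frac{404949}{239105}$ ($l = \left(-4859388\right) \left(- \frac{1}{2869260}\right) = \frac{404949}{239105} \approx 1.6936$)
$\frac{l}{-117857} + \frac{v{\left(-1964 \right)}}{D{\left(695 \right)}} = \frac{404949}{239105 \left(-117857\right)} + \frac{\left(-30\right) \left(-1964\right)}{2 \cdot 695 \left(753 + 695\right)} = \frac{404949}{239105} \left(- \frac{1}{117857}\right) + \frac{58920}{2 \cdot 695 \cdot 1448} = - \frac{404949}{28180197985} + \frac{58920}{2012720} = - \frac{404949}{28180197985} + 58920 \cdot \frac{1}{2012720} = - \frac{404949}{28180197985} + \frac{1473}{50318} = \frac{41489055408123}{1417971202209230}$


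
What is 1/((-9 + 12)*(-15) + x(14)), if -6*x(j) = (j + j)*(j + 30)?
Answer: -3/751 ≈ -0.0039947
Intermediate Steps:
x(j) = -j*(30 + j)/3 (x(j) = -(j + j)*(j + 30)/6 = -2*j*(30 + j)/6 = -j*(30 + j)/3)
1/((-9 + 12)*(-15) + x(14)) = 1/((-9 + 12)*(-15) - ⅓*14*(30 + 14)) = 1/(3*(-15) - ⅓*14*44) = 1/(-45 - 616/3) = 1/(-751/3) = -3/751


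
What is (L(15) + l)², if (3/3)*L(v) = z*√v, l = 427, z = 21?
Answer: 188944 + 17934*√15 ≈ 2.5840e+5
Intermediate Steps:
L(v) = 21*√v
(L(15) + l)² = (21*√15 + 427)² = (427 + 21*√15)²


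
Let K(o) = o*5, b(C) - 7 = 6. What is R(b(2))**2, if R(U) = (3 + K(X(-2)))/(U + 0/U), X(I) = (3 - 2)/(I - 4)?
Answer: 1/36 ≈ 0.027778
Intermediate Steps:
b(C) = 13 (b(C) = 7 + 6 = 13)
X(I) = 1/(-4 + I)
K(o) = 5*o
R(U) = 13/(6*U) (R(U) = (3 + 5/(-4 - 2))/(U + 0/U) = (3 + 5/(-6))/(U + 0) = (3 + 5*(-1/6))/U = (3 - 5/6)/U = 13/(6*U))
R(b(2))**2 = ((13/6)/13)**2 = ((13/6)*(1/13))**2 = (1/6)**2 = 1/36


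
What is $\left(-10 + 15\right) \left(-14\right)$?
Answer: $-70$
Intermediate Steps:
$\left(-10 + 15\right) \left(-14\right) = 5 \left(-14\right) = -70$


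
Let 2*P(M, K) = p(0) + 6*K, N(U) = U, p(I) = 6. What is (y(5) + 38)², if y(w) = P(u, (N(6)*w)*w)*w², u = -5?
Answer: 129117769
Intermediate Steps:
P(M, K) = 3 + 3*K (P(M, K) = (6 + 6*K)/2 = 3 + 3*K)
y(w) = w²*(3 + 18*w²) (y(w) = (3 + 3*((6*w)*w))*w² = (3 + 3*(6*w²))*w² = (3 + 18*w²)*w² = w²*(3 + 18*w²))
(y(5) + 38)² = (5²*(3 + 18*5²) + 38)² = (25*(3 + 18*25) + 38)² = (25*(3 + 450) + 38)² = (25*453 + 38)² = (11325 + 38)² = 11363² = 129117769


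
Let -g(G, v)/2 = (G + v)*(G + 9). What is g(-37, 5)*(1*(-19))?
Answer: 34048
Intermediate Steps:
g(G, v) = -2*(9 + G)*(G + v) (g(G, v) = -2*(G + v)*(G + 9) = -2*(G + v)*(9 + G) = -2*(9 + G)*(G + v))
g(-37, 5)*(1*(-19)) = (-18*(-37) - 18*5 - 2*(-37)² - 2*(-37)*5)*(1*(-19)) = (666 - 90 - 2*1369 + 370)*(-19) = (666 - 90 - 2738 + 370)*(-19) = -1792*(-19) = 34048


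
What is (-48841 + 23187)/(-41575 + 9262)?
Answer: 25654/32313 ≈ 0.79392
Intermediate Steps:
(-48841 + 23187)/(-41575 + 9262) = -25654/(-32313) = -25654*(-1/32313) = 25654/32313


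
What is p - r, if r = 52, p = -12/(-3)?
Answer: -48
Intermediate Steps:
p = 4 (p = -12*(-1/3) = 4)
p - r = 4 - 1*52 = 4 - 52 = -48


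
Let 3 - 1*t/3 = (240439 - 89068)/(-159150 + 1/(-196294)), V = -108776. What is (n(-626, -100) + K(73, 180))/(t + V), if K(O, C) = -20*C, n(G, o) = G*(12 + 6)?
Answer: 464479146421668/3397812617058245 ≈ 0.13670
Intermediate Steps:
t = 370301368131/31240190101 (t = 9 - 3*(240439 - 89068)/(-159150 + 1/(-196294)) = 9 - 454113/(-159150 - 1/196294) = 9 - 454113/(-31240190101/196294) = 9 - 454113*(-196294)/31240190101 = 9 - 3*(-29713219074/31240190101) = 9 + 89139657222/31240190101 = 370301368131/31240190101 ≈ 11.853)
n(G, o) = 18*G (n(G, o) = G*18 = 18*G)
(n(-626, -100) + K(73, 180))/(t + V) = (18*(-626) - 20*180)/(370301368131/31240190101 - 108776) = (-11268 - 3600)/(-3397812617058245/31240190101) = -14868*(-31240190101/3397812617058245) = 464479146421668/3397812617058245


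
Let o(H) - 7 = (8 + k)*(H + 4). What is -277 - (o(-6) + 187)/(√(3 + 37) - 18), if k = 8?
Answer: -18938/71 + 81*√10/71 ≈ -263.12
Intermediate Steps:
o(H) = 71 + 16*H (o(H) = 7 + (8 + 8)*(H + 4) = 7 + 16*(4 + H) = 7 + (64 + 16*H) = 71 + 16*H)
-277 - (o(-6) + 187)/(√(3 + 37) - 18) = -277 - ((71 + 16*(-6)) + 187)/(√(3 + 37) - 18) = -277 - ((71 - 96) + 187)/(√40 - 18) = -277 - (-25 + 187)/(2*√10 - 18) = -277 - 162/(-18 + 2*√10)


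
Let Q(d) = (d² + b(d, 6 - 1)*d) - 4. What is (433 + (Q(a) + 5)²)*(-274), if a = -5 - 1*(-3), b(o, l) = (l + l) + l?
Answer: -289892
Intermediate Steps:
b(o, l) = 3*l (b(o, l) = 2*l + l = 3*l)
a = -2 (a = -5 + 3 = -2)
Q(d) = -4 + d² + 15*d (Q(d) = (d² + (3*(6 - 1))*d) - 4 = (d² + (3*5)*d) - 4 = (d² + 15*d) - 4 = -4 + d² + 15*d)
(433 + (Q(a) + 5)²)*(-274) = (433 + ((-4 + (-2)² + 15*(-2)) + 5)²)*(-274) = (433 + ((-4 + 4 - 30) + 5)²)*(-274) = (433 + (-30 + 5)²)*(-274) = (433 + (-25)²)*(-274) = (433 + 625)*(-274) = 1058*(-274) = -289892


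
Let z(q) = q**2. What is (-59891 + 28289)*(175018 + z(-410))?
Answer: -10843215036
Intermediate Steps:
(-59891 + 28289)*(175018 + z(-410)) = (-59891 + 28289)*(175018 + (-410)**2) = -31602*(175018 + 168100) = -31602*343118 = -10843215036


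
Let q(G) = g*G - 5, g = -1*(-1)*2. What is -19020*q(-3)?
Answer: 209220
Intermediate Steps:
g = 2 (g = 1*2 = 2)
q(G) = -5 + 2*G (q(G) = 2*G - 5 = -5 + 2*G)
-19020*q(-3) = -19020*(-5 + 2*(-3)) = -19020*(-5 - 6) = -19020*(-11) = 209220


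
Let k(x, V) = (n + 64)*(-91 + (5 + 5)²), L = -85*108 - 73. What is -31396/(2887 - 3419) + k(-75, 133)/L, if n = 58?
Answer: 3814777/64771 ≈ 58.896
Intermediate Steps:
L = -9253 (L = -9180 - 73 = -9253)
k(x, V) = 1098 (k(x, V) = (58 + 64)*(-91 + (5 + 5)²) = 122*(-91 + 10²) = 122*(-91 + 100) = 122*9 = 1098)
-31396/(2887 - 3419) + k(-75, 133)/L = -31396/(2887 - 3419) + 1098/(-9253) = -31396/(-532) + 1098*(-1/9253) = -31396*(-1/532) - 1098/9253 = 7849/133 - 1098/9253 = 3814777/64771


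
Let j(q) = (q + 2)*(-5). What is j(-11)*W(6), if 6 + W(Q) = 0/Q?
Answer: -270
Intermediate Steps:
j(q) = -10 - 5*q (j(q) = (2 + q)*(-5) = -10 - 5*q)
W(Q) = -6 (W(Q) = -6 + 0/Q = -6 + 0 = -6)
j(-11)*W(6) = (-10 - 5*(-11))*(-6) = (-10 + 55)*(-6) = 45*(-6) = -270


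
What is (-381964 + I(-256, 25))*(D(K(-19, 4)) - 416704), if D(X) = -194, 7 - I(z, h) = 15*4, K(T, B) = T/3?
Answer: 159262123266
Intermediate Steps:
K(T, B) = T/3 (K(T, B) = T*(1/3) = T/3)
I(z, h) = -53 (I(z, h) = 7 - 15*4 = 7 - 1*60 = 7 - 60 = -53)
(-381964 + I(-256, 25))*(D(K(-19, 4)) - 416704) = (-381964 - 53)*(-194 - 416704) = -382017*(-416898) = 159262123266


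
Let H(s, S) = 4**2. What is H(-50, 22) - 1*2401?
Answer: -2385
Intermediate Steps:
H(s, S) = 16
H(-50, 22) - 1*2401 = 16 - 1*2401 = 16 - 2401 = -2385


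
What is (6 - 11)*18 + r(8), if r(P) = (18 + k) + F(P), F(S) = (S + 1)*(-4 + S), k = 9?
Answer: -27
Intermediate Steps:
F(S) = (1 + S)*(-4 + S)
r(P) = 23 + P² - 3*P (r(P) = (18 + 9) + (-4 + P² - 3*P) = 27 + (-4 + P² - 3*P) = 23 + P² - 3*P)
(6 - 11)*18 + r(8) = (6 - 11)*18 + (23 + 8² - 3*8) = -5*18 + (23 + 64 - 24) = -90 + 63 = -27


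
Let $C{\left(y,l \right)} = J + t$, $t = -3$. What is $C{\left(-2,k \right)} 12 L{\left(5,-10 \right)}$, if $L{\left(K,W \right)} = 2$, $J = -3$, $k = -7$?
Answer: $-144$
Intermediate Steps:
$C{\left(y,l \right)} = -6$ ($C{\left(y,l \right)} = -3 - 3 = -6$)
$C{\left(-2,k \right)} 12 L{\left(5,-10 \right)} = \left(-6\right) 12 \cdot 2 = \left(-72\right) 2 = -144$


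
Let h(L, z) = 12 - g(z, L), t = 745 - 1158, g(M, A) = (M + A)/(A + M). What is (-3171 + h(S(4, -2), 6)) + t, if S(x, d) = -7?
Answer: -3573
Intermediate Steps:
g(M, A) = 1 (g(M, A) = (A + M)/(A + M) = 1)
t = -413
h(L, z) = 11 (h(L, z) = 12 - 1*1 = 12 - 1 = 11)
(-3171 + h(S(4, -2), 6)) + t = (-3171 + 11) - 413 = -3160 - 413 = -3573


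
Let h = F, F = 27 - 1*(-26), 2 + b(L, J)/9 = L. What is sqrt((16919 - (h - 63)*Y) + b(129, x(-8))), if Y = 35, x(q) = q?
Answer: 2*sqrt(4603) ≈ 135.69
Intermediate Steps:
b(L, J) = -18 + 9*L
F = 53 (F = 27 + 26 = 53)
h = 53
sqrt((16919 - (h - 63)*Y) + b(129, x(-8))) = sqrt((16919 - (53 - 63)*35) + (-18 + 9*129)) = sqrt((16919 - (-10)*35) + (-18 + 1161)) = sqrt((16919 - 1*(-350)) + 1143) = sqrt((16919 + 350) + 1143) = sqrt(17269 + 1143) = sqrt(18412) = 2*sqrt(4603)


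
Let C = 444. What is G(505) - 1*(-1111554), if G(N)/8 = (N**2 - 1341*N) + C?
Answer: -2262334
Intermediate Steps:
G(N) = 3552 - 10728*N + 8*N**2 (G(N) = 8*((N**2 - 1341*N) + 444) = 8*(444 + N**2 - 1341*N) = 3552 - 10728*N + 8*N**2)
G(505) - 1*(-1111554) = (3552 - 10728*505 + 8*505**2) - 1*(-1111554) = (3552 - 5417640 + 8*255025) + 1111554 = (3552 - 5417640 + 2040200) + 1111554 = -3373888 + 1111554 = -2262334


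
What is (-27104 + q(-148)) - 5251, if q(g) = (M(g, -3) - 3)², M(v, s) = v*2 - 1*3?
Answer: 58849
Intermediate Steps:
M(v, s) = -3 + 2*v (M(v, s) = 2*v - 3 = -3 + 2*v)
q(g) = (-6 + 2*g)² (q(g) = ((-3 + 2*g) - 3)² = (-6 + 2*g)²)
(-27104 + q(-148)) - 5251 = (-27104 + 4*(-3 - 148)²) - 5251 = (-27104 + 4*(-151)²) - 5251 = (-27104 + 4*22801) - 5251 = (-27104 + 91204) - 5251 = 64100 - 5251 = 58849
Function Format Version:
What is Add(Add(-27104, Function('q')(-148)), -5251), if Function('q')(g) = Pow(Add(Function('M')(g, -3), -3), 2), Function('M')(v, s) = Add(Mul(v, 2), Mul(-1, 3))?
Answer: 58849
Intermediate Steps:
Function('M')(v, s) = Add(-3, Mul(2, v)) (Function('M')(v, s) = Add(Mul(2, v), -3) = Add(-3, Mul(2, v)))
Function('q')(g) = Pow(Add(-6, Mul(2, g)), 2) (Function('q')(g) = Pow(Add(Add(-3, Mul(2, g)), -3), 2) = Pow(Add(-6, Mul(2, g)), 2))
Add(Add(-27104, Function('q')(-148)), -5251) = Add(Add(-27104, Mul(4, Pow(Add(-3, -148), 2))), -5251) = Add(Add(-27104, Mul(4, Pow(-151, 2))), -5251) = Add(Add(-27104, Mul(4, 22801)), -5251) = Add(Add(-27104, 91204), -5251) = Add(64100, -5251) = 58849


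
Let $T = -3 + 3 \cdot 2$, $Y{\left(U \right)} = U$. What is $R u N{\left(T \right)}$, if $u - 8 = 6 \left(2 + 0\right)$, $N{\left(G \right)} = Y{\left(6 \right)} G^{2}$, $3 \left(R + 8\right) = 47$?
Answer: $8280$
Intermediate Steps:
$T = 3$ ($T = -3 + 6 = 3$)
$R = \frac{23}{3}$ ($R = -8 + \frac{1}{3} \cdot 47 = -8 + \frac{47}{3} = \frac{23}{3} \approx 7.6667$)
$N{\left(G \right)} = 6 G^{2}$
$u = 20$ ($u = 8 + 6 \left(2 + 0\right) = 8 + 6 \cdot 2 = 8 + 12 = 20$)
$R u N{\left(T \right)} = \frac{23}{3} \cdot 20 \cdot 6 \cdot 3^{2} = \frac{460 \cdot 6 \cdot 9}{3} = \frac{460}{3} \cdot 54 = 8280$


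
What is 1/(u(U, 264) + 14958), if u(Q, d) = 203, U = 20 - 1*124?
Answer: 1/15161 ≈ 6.5959e-5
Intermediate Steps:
U = -104 (U = 20 - 124 = -104)
1/(u(U, 264) + 14958) = 1/(203 + 14958) = 1/15161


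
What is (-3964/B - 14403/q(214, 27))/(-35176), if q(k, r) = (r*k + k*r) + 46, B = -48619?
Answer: 654269129/19841994994288 ≈ 3.2974e-5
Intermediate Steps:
q(k, r) = 46 + 2*k*r (q(k, r) = (k*r + k*r) + 46 = 2*k*r + 46 = 46 + 2*k*r)
(-3964/B - 14403/q(214, 27))/(-35176) = (-3964/(-48619) - 14403/(46 + 2*214*27))/(-35176) = (-3964*(-1/48619) - 14403/(46 + 11556))*(-1/35176) = (3964/48619 - 14403/11602)*(-1/35176) = -654269129/564077638*(-1/35176) = 654269129/19841994994288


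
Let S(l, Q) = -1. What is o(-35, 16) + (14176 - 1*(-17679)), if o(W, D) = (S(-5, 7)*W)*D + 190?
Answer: 32605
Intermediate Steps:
o(W, D) = 190 - D*W (o(W, D) = (-W)*D + 190 = -D*W + 190 = 190 - D*W)
o(-35, 16) + (14176 - 1*(-17679)) = (190 - 1*16*(-35)) + (14176 - 1*(-17679)) = (190 + 560) + (14176 + 17679) = 750 + 31855 = 32605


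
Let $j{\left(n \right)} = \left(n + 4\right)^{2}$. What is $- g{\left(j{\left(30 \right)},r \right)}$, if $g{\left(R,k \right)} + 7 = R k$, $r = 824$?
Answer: $-952537$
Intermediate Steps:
$j{\left(n \right)} = \left(4 + n\right)^{2}$
$g{\left(R,k \right)} = -7 + R k$
$- g{\left(j{\left(30 \right)},r \right)} = - (-7 + \left(4 + 30\right)^{2} \cdot 824) = - (-7 + 34^{2} \cdot 824) = - (-7 + 1156 \cdot 824) = - (-7 + 952544) = \left(-1\right) 952537 = -952537$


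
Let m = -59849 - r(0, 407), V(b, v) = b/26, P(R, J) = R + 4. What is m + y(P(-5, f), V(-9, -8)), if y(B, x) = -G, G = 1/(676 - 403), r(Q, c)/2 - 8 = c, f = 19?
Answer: -16565368/273 ≈ -60679.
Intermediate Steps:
r(Q, c) = 16 + 2*c
P(R, J) = 4 + R
V(b, v) = b/26 (V(b, v) = b*(1/26) = b/26)
m = -60679 (m = -59849 - (16 + 2*407) = -59849 - (16 + 814) = -59849 - 1*830 = -59849 - 830 = -60679)
G = 1/273 ≈ 0.0036630
y(B, x) = -1/273 (y(B, x) = -1*1/273 = -1/273)
m + y(P(-5, f), V(-9, -8)) = -60679 - 1/273 = -16565368/273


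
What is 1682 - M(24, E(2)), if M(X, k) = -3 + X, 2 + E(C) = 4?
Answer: 1661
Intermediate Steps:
E(C) = 2 (E(C) = -2 + 4 = 2)
1682 - M(24, E(2)) = 1682 - (-3 + 24) = 1682 - 1*21 = 1682 - 21 = 1661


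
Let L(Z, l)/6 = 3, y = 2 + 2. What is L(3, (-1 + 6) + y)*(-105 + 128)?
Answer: 414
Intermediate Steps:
y = 4
L(Z, l) = 18 (L(Z, l) = 6*3 = 18)
L(3, (-1 + 6) + y)*(-105 + 128) = 18*(-105 + 128) = 18*23 = 414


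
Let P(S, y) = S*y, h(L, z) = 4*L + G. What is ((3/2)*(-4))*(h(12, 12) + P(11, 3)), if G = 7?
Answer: -528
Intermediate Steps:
h(L, z) = 7 + 4*L (h(L, z) = 4*L + 7 = 7 + 4*L)
((3/2)*(-4))*(h(12, 12) + P(11, 3)) = ((3/2)*(-4))*((7 + 4*12) + 11*3) = (((1/2)*3)*(-4))*((7 + 48) + 33) = ((3/2)*(-4))*(55 + 33) = -6*88 = -528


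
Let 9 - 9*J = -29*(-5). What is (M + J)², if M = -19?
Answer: 94249/81 ≈ 1163.6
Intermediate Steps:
J = -136/9 (J = 1 - (-29)*(-5)/9 = 1 - ⅑*145 = 1 - 145/9 = -136/9 ≈ -15.111)
(M + J)² = (-19 - 136/9)² = (-307/9)² = 94249/81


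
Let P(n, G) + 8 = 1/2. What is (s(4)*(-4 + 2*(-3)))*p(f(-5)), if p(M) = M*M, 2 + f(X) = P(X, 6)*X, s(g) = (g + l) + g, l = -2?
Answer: -75615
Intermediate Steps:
P(n, G) = -15/2 (P(n, G) = -8 + 1/2 = -8 + 1*(½) = -8 + ½ = -15/2)
s(g) = -2 + 2*g (s(g) = (g - 2) + g = (-2 + g) + g = -2 + 2*g)
f(X) = -2 - 15*X/2
p(M) = M²
(s(4)*(-4 + 2*(-3)))*p(f(-5)) = ((-2 + 2*4)*(-4 + 2*(-3)))*(-2 - 15/2*(-5))² = ((-2 + 8)*(-4 - 6))*(-2 + 75/2)² = (6*(-10))*(71/2)² = -60*5041/4 = -75615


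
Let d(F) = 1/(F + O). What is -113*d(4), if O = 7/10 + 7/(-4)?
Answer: -2260/59 ≈ -38.305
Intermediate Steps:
O = -21/20 (O = 7*(⅒) + 7*(-¼) = 7/10 - 7/4 = -21/20 ≈ -1.0500)
d(F) = 1/(-21/20 + F) (d(F) = 1/(F - 21/20) = 1/(-21/20 + F))
-113*d(4) = -2260/(-21 + 20*4) = -2260/(-21 + 80) = -2260/59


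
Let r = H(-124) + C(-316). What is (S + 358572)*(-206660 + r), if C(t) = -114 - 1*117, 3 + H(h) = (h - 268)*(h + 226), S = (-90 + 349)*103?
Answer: -95109502622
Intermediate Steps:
S = 26677 (S = 259*103 = 26677)
H(h) = -3 + (-268 + h)*(226 + h) (H(h) = -3 + (h - 268)*(h + 226) = -3 + (-268 + h)*(226 + h))
C(t) = -231 (C(t) = -114 - 117 = -231)
r = -40218 (r = (-60571 + (-124)² - 42*(-124)) - 231 = (-60571 + 15376 + 5208) - 231 = -39987 - 231 = -40218)
(S + 358572)*(-206660 + r) = (26677 + 358572)*(-206660 - 40218) = 385249*(-246878) = -95109502622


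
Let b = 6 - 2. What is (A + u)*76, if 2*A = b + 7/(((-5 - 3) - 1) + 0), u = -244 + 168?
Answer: -50882/9 ≈ -5653.6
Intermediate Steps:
b = 4
u = -76
A = 29/18 (A = (4 + 7/(((-5 - 3) - 1) + 0))/2 = (4 + 7/((-8 - 1) + 0))/2 = (4 + 7/(-9 + 0))/2 = (4 + 7/(-9))/2 = (4 - 1/9*7)/2 = (4 - 7/9)/2 = (1/2)*(29/9) = 29/18 ≈ 1.6111)
(A + u)*76 = (29/18 - 76)*76 = -1339/18*76 = -50882/9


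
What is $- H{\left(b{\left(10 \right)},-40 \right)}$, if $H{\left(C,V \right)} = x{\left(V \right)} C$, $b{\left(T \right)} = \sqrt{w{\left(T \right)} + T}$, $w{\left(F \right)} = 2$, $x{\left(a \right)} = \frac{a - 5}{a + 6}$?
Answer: $- \frac{45 \sqrt{3}}{17} \approx -4.5848$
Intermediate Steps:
$x{\left(a \right)} = \frac{-5 + a}{6 + a}$
$b{\left(T \right)} = \sqrt{2 + T}$
$H{\left(C,V \right)} = \frac{C \left(-5 + V\right)}{6 + V}$ ($H{\left(C,V \right)} = \frac{-5 + V}{6 + V} C = \frac{C \left(-5 + V\right)}{6 + V}$)
$- H{\left(b{\left(10 \right)},-40 \right)} = - \frac{\sqrt{2 + 10} \left(-5 - 40\right)}{6 - 40} = - \frac{\sqrt{12} \left(-45\right)}{-34} = - \frac{2 \sqrt{3} \left(-1\right) \left(-45\right)}{34} = - \frac{45 \sqrt{3}}{17}$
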